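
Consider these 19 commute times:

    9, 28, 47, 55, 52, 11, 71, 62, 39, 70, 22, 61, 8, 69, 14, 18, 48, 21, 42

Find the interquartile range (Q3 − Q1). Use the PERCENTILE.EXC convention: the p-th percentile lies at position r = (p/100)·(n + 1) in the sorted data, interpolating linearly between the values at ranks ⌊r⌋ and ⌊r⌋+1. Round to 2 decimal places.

43.00

Sorted: 8, 9, 11, 14, 18, 21, 22, 28, 39, 42, 47, 48, 52, 55, 61, 62, 69, 70, 71.
n = 19.
P25: r = 5 (integer) → 18.
P75: r = 15 (integer) → 61.
Difference: 61 − 18 = 43.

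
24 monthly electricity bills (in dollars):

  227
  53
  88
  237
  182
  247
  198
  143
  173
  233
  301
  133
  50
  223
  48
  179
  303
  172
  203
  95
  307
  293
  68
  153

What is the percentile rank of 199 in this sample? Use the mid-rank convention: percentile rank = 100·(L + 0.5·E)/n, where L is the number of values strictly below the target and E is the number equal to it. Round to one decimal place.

Sorted: 48, 50, 53, 68, 88, 95, 133, 143, 153, 172, 173, 179, 182, 198, 203, 223, 227, 233, 237, 247, 293, 301, 303, 307.
Count below 199: L = 14; count equal: E = 0; n = 24.
Percentile rank = 100·(14 + 0.5·0)/24 = 100·14/24 = 58.33.

58.3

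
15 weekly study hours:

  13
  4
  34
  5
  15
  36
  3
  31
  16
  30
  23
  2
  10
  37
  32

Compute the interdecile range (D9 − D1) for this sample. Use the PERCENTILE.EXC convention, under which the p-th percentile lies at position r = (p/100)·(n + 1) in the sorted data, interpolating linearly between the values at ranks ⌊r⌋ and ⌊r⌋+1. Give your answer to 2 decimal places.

33.80

Sorted: 2, 3, 4, 5, 10, 13, 15, 16, 23, 30, 31, 32, 34, 36, 37.
n = 15.
P10: r = 1.6; ranks 1–2 are 2, 3; interpolating gives 2.6.
P90: r = 14.4; ranks 14–15 are 36, 37; interpolating gives 36.4.
Difference: 36.4 − 2.6 = 33.8.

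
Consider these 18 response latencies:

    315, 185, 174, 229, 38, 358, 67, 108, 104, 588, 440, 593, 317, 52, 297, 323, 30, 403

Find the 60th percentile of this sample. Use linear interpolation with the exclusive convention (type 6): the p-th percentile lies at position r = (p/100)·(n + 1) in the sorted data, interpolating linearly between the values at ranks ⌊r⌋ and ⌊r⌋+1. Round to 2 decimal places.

Sorted: 30, 38, 52, 67, 104, 108, 174, 185, 229, 297, 315, 317, 323, 358, 403, 440, 588, 593.
n = 18.
r = (60/100)·(18 + 1) = 11.4.
Rank 11 is 315 and rank 12 is 317.
Interpolate: 315 + 0.4·(317 − 315) = 315 + 0.4·2 = 315.8.

315.80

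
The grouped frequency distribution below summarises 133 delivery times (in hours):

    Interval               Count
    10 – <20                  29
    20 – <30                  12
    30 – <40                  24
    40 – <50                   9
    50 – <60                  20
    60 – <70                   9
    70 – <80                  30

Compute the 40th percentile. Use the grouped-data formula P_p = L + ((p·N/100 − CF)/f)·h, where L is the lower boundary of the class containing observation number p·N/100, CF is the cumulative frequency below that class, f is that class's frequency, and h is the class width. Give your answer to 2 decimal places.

35.08

N = 133; target position k = 40/100 · 133 = 53.2.
Cumulative frequencies: 29, 41, 65, 74, 94, 103, 133.
Observation 53.2 falls in the class 30 – <40.
L = 30, CF = 41, f = 24, h = 10.
P40 = 30 + ((53.2 − 41)/24)·10 = 30 + 5.08333 = 35.0833.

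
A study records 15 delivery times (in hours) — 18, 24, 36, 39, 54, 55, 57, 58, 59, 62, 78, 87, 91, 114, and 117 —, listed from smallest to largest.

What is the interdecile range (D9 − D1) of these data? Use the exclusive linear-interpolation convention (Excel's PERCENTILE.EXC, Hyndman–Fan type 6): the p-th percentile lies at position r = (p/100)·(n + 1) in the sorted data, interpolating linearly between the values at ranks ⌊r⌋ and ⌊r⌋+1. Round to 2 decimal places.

n = 15.
P10: r = 1.6; ranks 1–2 are 18, 24; interpolating gives 21.6.
P90: r = 14.4; ranks 14–15 are 114, 117; interpolating gives 115.2.
Difference: 115.2 − 21.6 = 93.6.

93.60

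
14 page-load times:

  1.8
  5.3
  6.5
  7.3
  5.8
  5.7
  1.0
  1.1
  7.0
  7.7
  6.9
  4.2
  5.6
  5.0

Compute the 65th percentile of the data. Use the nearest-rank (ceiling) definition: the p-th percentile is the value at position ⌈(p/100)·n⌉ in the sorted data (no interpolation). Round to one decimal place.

6.5

Sorted: 1.0, 1.1, 1.8, 4.2, 5.0, 5.3, 5.6, 5.7, 5.8, 6.5, 6.9, 7.0, 7.3, 7.7.
n = 14.
Position = ⌈65/100 · 14⌉ = ⌈9.1⌉ = 10.
The value at rank 10 is 6.5.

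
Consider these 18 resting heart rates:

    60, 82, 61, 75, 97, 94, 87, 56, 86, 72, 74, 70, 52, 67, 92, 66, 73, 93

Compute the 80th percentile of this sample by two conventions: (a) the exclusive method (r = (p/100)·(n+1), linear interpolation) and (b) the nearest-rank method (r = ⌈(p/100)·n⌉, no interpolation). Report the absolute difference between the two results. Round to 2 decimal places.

Sorted: 52, 56, 60, 61, 66, 67, 70, 72, 73, 74, 75, 82, 86, 87, 92, 93, 94, 97.
n = 18.
(a) r = 15.2; between ranks 15 (92) and 16 (93): 92.2.
(b) the nearest-rank method: rank 15 → 92.
|92.2 − 92| = 0.2.

0.20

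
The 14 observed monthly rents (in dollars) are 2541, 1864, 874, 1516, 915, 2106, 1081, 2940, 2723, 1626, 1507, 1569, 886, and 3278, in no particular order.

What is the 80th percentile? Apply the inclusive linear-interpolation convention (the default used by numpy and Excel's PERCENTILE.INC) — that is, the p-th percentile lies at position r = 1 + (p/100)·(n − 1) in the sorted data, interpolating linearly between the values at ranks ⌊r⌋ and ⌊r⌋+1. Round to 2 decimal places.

Sorted: 874, 886, 915, 1081, 1507, 1516, 1569, 1626, 1864, 2106, 2541, 2723, 2940, 3278.
n = 14.
r = 1 + (80/100)·(14 − 1) = 1 + 10.4 = 11.4.
Rank 11 is 2541 and rank 12 is 2723.
Interpolate: 2541 + 0.4·(2723 − 2541) = 2541 + 0.4·182 = 2613.8.

2613.80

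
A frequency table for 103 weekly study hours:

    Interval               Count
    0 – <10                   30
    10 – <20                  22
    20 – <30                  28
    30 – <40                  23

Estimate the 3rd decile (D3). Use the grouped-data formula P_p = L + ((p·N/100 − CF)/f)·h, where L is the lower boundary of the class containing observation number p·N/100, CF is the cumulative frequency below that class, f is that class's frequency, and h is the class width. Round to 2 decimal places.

10.41

N = 103; target position k = 30/100 · 103 = 30.9.
Cumulative frequencies: 30, 52, 80, 103.
Observation 30.9 falls in the class 10 – <20.
L = 10, CF = 30, f = 22, h = 10.
P30 = 10 + ((30.9 − 30)/22)·10 = 10 + 0.409091 = 10.4091.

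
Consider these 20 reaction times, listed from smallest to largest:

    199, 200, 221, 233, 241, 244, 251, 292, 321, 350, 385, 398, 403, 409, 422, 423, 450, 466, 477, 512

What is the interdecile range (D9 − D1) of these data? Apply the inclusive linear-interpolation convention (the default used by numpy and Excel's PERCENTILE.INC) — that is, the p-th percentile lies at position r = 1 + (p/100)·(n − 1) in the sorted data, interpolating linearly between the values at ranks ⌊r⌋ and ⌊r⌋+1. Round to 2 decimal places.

248.20

n = 20.
P10: r = 2.9; ranks 2–3 are 200, 221; interpolating gives 218.9.
P90: r = 18.1; ranks 18–19 are 466, 477; interpolating gives 467.1.
Difference: 467.1 − 218.9 = 248.2.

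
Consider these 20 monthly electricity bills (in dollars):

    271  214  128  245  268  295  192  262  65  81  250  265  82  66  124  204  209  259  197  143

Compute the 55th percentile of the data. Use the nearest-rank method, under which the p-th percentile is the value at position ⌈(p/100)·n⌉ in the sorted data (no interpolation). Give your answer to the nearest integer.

Sorted: 65, 66, 81, 82, 124, 128, 143, 192, 197, 204, 209, 214, 245, 250, 259, 262, 265, 268, 271, 295.
n = 20.
Position = ⌈55/100 · 20⌉ = ⌈11⌉ = 11.
The value at rank 11 is 209.

209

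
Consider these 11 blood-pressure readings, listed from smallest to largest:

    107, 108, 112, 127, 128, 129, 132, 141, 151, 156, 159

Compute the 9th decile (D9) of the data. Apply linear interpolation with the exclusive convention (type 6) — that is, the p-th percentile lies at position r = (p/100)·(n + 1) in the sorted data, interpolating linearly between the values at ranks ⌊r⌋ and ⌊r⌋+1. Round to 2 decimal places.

158.40

n = 11.
r = (90/100)·(11 + 1) = 10.8.
Rank 10 is 156 and rank 11 is 159.
Interpolate: 156 + 0.8·(159 − 156) = 156 + 0.8·3 = 158.4.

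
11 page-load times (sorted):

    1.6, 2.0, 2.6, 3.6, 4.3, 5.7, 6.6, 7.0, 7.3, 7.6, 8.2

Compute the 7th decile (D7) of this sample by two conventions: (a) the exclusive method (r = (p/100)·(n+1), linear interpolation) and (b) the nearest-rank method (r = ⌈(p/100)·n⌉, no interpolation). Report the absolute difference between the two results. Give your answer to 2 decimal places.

n = 11.
(a) r = 8.4; between ranks 8 (7.0) and 9 (7.3): 7.12.
(b) the nearest-rank method: rank 8 → 7.
|7.12 − 7| = 0.12.

0.12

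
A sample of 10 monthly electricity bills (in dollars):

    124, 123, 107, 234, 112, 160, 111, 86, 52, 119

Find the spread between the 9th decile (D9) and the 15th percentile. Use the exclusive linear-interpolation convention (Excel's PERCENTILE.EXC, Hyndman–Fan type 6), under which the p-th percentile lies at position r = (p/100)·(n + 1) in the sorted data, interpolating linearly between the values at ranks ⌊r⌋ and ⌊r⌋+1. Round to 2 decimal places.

152.50

Sorted: 52, 86, 107, 111, 112, 119, 123, 124, 160, 234.
n = 10.
P15: r = 1.65; ranks 1–2 are 52, 86; interpolating gives 74.1.
P90: r = 9.9; ranks 9–10 are 160, 234; interpolating gives 226.6.
Difference: 226.6 − 74.1 = 152.5.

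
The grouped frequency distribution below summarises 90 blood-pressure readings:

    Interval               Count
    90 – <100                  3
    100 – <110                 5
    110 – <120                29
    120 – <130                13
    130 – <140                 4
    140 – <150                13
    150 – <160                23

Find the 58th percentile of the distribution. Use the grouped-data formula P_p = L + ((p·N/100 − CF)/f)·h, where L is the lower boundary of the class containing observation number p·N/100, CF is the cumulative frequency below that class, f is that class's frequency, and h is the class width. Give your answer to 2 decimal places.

135.50

N = 90; target position k = 58/100 · 90 = 52.2.
Cumulative frequencies: 3, 8, 37, 50, 54, 67, 90.
Observation 52.2 falls in the class 130 – <140.
L = 130, CF = 50, f = 4, h = 10.
P58 = 130 + ((52.2 − 50)/4)·10 = 130 + 5.5 = 135.5.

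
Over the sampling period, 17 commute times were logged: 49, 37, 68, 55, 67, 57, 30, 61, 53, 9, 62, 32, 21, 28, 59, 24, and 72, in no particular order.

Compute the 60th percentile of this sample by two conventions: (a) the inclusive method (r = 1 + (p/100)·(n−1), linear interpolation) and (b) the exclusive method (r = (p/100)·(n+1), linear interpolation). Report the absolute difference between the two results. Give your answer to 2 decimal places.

Sorted: 9, 21, 24, 28, 30, 32, 37, 49, 53, 55, 57, 59, 61, 62, 67, 68, 72.
n = 17.
(a) r = 10.6; between ranks 10 (55) and 11 (57): 56.2.
(b) r = 10.8; between ranks 10 (55) and 11 (57): 56.6.
|56.2 − 56.6| = 0.4.

0.40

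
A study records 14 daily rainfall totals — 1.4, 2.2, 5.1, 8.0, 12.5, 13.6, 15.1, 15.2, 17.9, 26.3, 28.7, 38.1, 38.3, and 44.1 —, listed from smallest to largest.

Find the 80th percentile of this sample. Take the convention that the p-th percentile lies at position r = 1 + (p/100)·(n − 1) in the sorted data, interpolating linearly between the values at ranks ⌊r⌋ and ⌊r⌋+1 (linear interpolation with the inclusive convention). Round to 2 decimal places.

32.46

n = 14.
r = 1 + (80/100)·(14 − 1) = 1 + 10.4 = 11.4.
Rank 11 is 28.7 and rank 12 is 38.1.
Interpolate: 28.7 + 0.4·(38.1 − 28.7) = 28.7 + 0.4·9.4 = 32.46.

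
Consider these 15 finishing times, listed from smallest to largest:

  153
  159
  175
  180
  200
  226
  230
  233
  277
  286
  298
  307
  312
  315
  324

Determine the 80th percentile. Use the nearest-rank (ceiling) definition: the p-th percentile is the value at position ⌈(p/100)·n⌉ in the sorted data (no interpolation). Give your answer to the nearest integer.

307

n = 15.
Position = ⌈80/100 · 15⌉ = ⌈12⌉ = 12.
The value at rank 12 is 307.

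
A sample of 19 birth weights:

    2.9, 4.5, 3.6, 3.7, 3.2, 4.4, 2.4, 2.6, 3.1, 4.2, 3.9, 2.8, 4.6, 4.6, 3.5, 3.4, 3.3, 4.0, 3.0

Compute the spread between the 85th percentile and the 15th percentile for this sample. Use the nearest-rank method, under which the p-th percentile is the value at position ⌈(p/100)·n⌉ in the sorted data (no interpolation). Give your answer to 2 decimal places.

Sorted: 2.4, 2.6, 2.8, 2.9, 3.0, 3.1, 3.2, 3.3, 3.4, 3.5, 3.6, 3.7, 3.9, 4.0, 4.2, 4.4, 4.5, 4.6, 4.6.
n = 19.
P15: rank ⌈15/100·19⌉ = 3 → 2.8.
P85: rank ⌈85/100·19⌉ = 17 → 4.5.
Difference: 4.5 − 2.8 = 1.7.

1.70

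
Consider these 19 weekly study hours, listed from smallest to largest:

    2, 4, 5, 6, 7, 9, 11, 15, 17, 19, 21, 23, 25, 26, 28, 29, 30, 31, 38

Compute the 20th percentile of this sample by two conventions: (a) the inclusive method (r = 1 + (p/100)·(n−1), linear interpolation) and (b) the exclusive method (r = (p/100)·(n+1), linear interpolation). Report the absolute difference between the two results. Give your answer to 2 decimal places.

0.60

n = 19.
(a) r = 4.6; between ranks 4 (6) and 5 (7): 6.6.
(b) r = 4 → value at rank 4 = 6.
|6.6 − 6| = 0.6.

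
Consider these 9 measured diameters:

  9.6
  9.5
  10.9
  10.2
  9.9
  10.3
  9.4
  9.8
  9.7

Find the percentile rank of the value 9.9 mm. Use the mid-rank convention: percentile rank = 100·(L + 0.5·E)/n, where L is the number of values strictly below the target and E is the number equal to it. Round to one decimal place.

61.1

Sorted: 9.4, 9.5, 9.6, 9.7, 9.8, 9.9, 10.2, 10.3, 10.9.
Count below 9.9: L = 5; count equal: E = 1; n = 9.
Percentile rank = 100·(5 + 0.5·1)/9 = 100·5.5/9 = 61.11.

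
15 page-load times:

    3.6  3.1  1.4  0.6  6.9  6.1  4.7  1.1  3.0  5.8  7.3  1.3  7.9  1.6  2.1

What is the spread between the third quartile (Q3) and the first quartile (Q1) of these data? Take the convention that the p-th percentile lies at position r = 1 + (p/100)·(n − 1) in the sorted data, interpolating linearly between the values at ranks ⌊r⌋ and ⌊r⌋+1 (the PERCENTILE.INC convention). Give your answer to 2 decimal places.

4.45

Sorted: 0.6, 1.1, 1.3, 1.4, 1.6, 2.1, 3.0, 3.1, 3.6, 4.7, 5.8, 6.1, 6.9, 7.3, 7.9.
n = 15.
P25: r = 4.5; ranks 4–5 are 1.4, 1.6; interpolating gives 1.5.
P75: r = 11.5; ranks 11–12 are 5.8, 6.1; interpolating gives 5.95.
Difference: 5.95 − 1.5 = 4.45.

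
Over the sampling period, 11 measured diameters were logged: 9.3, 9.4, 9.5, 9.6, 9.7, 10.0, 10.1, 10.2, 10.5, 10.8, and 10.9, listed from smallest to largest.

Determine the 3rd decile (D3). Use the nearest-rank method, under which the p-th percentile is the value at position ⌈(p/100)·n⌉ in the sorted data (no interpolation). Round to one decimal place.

9.6

n = 11.
Position = ⌈30/100 · 11⌉ = ⌈3.3⌉ = 4.
The value at rank 4 is 9.6.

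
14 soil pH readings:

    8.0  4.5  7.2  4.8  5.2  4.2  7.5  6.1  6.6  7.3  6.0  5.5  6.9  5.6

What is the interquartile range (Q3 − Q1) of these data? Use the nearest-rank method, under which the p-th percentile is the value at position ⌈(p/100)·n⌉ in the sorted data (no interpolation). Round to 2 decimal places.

Sorted: 4.2, 4.5, 4.8, 5.2, 5.5, 5.6, 6.0, 6.1, 6.6, 6.9, 7.2, 7.3, 7.5, 8.0.
n = 14.
P25: rank ⌈25/100·14⌉ = 4 → 5.2.
P75: rank ⌈75/100·14⌉ = 11 → 7.2.
Difference: 7.2 − 5.2 = 2.

2.00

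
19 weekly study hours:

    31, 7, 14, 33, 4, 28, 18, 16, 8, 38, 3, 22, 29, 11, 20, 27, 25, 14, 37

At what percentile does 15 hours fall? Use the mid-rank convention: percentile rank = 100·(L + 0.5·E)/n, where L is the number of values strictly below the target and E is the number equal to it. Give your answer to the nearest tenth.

36.8

Sorted: 3, 4, 7, 8, 11, 14, 14, 16, 18, 20, 22, 25, 27, 28, 29, 31, 33, 37, 38.
Count below 15: L = 7; count equal: E = 0; n = 19.
Percentile rank = 100·(7 + 0.5·0)/19 = 100·7/19 = 36.84.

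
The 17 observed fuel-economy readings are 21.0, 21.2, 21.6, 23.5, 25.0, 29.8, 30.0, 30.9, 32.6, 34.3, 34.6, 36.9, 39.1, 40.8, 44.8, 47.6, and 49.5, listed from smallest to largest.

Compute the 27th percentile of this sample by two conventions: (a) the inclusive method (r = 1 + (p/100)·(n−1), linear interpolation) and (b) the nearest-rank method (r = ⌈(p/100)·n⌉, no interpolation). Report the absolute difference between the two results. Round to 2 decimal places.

1.54

n = 17.
(a) r = 5.32; between ranks 5 (25.0) and 6 (29.8): 26.536.
(b) the nearest-rank method: rank 5 → 25.
|26.536 − 25| = 1.536.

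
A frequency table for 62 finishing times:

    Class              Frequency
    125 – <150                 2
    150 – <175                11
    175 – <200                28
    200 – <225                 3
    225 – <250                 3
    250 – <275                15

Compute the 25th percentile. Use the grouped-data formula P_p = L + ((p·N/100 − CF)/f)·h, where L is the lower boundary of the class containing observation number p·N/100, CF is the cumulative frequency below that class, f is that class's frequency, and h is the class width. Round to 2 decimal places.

N = 62; target position k = 25/100 · 62 = 15.5.
Cumulative frequencies: 2, 13, 41, 44, 47, 62.
Observation 15.5 falls in the class 175 – <200.
L = 175, CF = 13, f = 28, h = 25.
P25 = 175 + ((15.5 − 13)/28)·25 = 175 + 2.23214 = 177.232.

177.23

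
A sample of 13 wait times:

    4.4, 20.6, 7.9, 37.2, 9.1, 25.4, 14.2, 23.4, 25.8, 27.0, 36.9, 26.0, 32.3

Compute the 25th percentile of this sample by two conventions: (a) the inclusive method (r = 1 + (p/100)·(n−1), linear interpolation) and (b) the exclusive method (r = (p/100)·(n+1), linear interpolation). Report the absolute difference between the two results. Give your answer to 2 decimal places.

2.55

Sorted: 4.4, 7.9, 9.1, 14.2, 20.6, 23.4, 25.4, 25.8, 26.0, 27.0, 32.3, 36.9, 37.2.
n = 13.
(a) r = 4 → value at rank 4 = 14.2.
(b) r = 3.5; between ranks 3 (9.1) and 4 (14.2): 11.65.
|14.2 − 11.65| = 2.55.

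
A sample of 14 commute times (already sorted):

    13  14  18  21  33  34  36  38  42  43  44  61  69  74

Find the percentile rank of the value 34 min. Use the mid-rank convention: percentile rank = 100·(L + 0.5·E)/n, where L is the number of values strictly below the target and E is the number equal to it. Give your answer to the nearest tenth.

Count below 34: L = 5; count equal: E = 1; n = 14.
Percentile rank = 100·(5 + 0.5·1)/14 = 100·5.5/14 = 39.29.

39.3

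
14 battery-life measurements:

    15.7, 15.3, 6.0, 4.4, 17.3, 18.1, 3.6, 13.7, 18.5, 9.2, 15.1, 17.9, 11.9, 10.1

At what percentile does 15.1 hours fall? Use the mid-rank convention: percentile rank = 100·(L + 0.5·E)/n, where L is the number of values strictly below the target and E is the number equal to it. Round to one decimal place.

53.6

Sorted: 3.6, 4.4, 6.0, 9.2, 10.1, 11.9, 13.7, 15.1, 15.3, 15.7, 17.3, 17.9, 18.1, 18.5.
Count below 15.1: L = 7; count equal: E = 1; n = 14.
Percentile rank = 100·(7 + 0.5·1)/14 = 100·7.5/14 = 53.57.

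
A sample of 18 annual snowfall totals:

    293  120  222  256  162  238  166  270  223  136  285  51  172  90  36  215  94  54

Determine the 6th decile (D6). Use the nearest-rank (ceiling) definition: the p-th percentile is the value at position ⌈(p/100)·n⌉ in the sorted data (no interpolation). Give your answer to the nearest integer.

Sorted: 36, 51, 54, 90, 94, 120, 136, 162, 166, 172, 215, 222, 223, 238, 256, 270, 285, 293.
n = 18.
Position = ⌈60/100 · 18⌉ = ⌈10.8⌉ = 11.
The value at rank 11 is 215.

215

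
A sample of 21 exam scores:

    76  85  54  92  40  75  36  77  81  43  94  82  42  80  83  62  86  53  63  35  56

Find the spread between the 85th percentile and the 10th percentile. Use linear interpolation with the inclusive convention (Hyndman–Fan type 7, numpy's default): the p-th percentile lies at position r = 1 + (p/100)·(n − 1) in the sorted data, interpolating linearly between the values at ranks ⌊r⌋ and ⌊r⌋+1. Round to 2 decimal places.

45.00

Sorted: 35, 36, 40, 42, 43, 53, 54, 56, 62, 63, 75, 76, 77, 80, 81, 82, 83, 85, 86, 92, 94.
n = 21.
P10: r = 3 (integer) → 40.
P85: r = 18 (integer) → 85.
Difference: 85 − 40 = 45.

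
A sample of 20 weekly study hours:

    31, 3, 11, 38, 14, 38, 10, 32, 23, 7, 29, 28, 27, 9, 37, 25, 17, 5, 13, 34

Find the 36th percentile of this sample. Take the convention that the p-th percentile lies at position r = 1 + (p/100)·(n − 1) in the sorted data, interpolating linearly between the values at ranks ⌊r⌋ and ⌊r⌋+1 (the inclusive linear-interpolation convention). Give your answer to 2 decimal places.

Sorted: 3, 5, 7, 9, 10, 11, 13, 14, 17, 23, 25, 27, 28, 29, 31, 32, 34, 37, 38, 38.
n = 20.
r = 1 + (36/100)·(20 − 1) = 1 + 6.84 = 7.84.
Rank 7 is 13 and rank 8 is 14.
Interpolate: 13 + 0.84·(14 − 13) = 13 + 0.84·1 = 13.84.

13.84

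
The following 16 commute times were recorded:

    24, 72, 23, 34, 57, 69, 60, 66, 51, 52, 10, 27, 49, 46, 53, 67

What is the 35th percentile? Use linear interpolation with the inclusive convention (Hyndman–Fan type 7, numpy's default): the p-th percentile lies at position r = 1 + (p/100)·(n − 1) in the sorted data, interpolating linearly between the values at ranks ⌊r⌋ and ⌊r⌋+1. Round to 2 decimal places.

Sorted: 10, 23, 24, 27, 34, 46, 49, 51, 52, 53, 57, 60, 66, 67, 69, 72.
n = 16.
r = 1 + (35/100)·(16 − 1) = 1 + 5.25 = 6.25.
Rank 6 is 46 and rank 7 is 49.
Interpolate: 46 + 0.25·(49 − 46) = 46 + 0.25·3 = 46.75.

46.75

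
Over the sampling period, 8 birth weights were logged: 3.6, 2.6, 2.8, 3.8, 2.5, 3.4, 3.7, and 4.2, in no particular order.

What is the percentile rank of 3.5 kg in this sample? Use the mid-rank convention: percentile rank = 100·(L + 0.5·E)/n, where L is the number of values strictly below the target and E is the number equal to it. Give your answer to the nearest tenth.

Sorted: 2.5, 2.6, 2.8, 3.4, 3.6, 3.7, 3.8, 4.2.
Count below 3.5: L = 4; count equal: E = 0; n = 8.
Percentile rank = 100·(4 + 0.5·0)/8 = 100·4/8 = 50.

50.0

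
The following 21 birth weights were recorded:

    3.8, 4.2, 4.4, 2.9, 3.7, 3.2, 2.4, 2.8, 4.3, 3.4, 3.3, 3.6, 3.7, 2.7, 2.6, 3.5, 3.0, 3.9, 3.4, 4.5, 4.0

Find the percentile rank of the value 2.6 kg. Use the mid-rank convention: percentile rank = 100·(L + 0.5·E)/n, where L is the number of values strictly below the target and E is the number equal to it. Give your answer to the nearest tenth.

Sorted: 2.4, 2.6, 2.7, 2.8, 2.9, 3.0, 3.2, 3.3, 3.4, 3.4, 3.5, 3.6, 3.7, 3.7, 3.8, 3.9, 4.0, 4.2, 4.3, 4.4, 4.5.
Count below 2.6: L = 1; count equal: E = 1; n = 21.
Percentile rank = 100·(1 + 0.5·1)/21 = 100·1.5/21 = 7.143.

7.1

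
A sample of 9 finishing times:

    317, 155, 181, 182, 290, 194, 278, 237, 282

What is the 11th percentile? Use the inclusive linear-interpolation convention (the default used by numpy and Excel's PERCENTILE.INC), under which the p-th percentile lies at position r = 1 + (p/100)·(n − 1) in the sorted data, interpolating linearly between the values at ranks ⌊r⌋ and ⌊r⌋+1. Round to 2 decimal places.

177.88

Sorted: 155, 181, 182, 194, 237, 278, 282, 290, 317.
n = 9.
r = 1 + (11/100)·(9 − 1) = 1 + 0.88 = 1.88.
Rank 1 is 155 and rank 2 is 181.
Interpolate: 155 + 0.88·(181 − 155) = 155 + 0.88·26 = 177.88.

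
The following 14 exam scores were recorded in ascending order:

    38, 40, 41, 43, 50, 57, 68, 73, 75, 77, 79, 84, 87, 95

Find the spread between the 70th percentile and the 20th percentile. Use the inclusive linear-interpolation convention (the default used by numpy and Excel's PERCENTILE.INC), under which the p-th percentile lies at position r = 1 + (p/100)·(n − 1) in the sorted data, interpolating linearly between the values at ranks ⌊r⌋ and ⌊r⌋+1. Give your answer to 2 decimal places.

35.00

n = 14.
P20: r = 3.6; ranks 3–4 are 41, 43; interpolating gives 42.2.
P70: r = 10.1; ranks 10–11 are 77, 79; interpolating gives 77.2.
Difference: 77.2 − 42.2 = 35.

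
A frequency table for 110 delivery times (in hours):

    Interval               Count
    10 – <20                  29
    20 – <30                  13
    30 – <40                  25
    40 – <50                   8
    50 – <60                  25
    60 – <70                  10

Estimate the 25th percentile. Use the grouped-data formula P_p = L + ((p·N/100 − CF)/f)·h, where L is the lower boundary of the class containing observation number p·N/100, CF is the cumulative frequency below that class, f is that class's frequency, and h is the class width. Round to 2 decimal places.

N = 110; target position k = 25/100 · 110 = 27.5.
Cumulative frequencies: 29, 42, 67, 75, 100, 110.
Observation 27.5 falls in the class 10 – <20.
L = 10, CF = 0, f = 29, h = 10.
P25 = 10 + ((27.5 − 0)/29)·10 = 10 + 9.48276 = 19.4828.

19.48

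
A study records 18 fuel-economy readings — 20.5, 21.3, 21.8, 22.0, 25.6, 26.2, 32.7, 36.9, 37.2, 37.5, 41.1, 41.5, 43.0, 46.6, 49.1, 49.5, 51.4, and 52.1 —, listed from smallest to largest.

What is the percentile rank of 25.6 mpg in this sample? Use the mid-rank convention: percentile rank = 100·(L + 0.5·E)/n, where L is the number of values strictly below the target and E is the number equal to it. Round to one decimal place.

25.0

Count below 25.6: L = 4; count equal: E = 1; n = 18.
Percentile rank = 100·(4 + 0.5·1)/18 = 100·4.5/18 = 25.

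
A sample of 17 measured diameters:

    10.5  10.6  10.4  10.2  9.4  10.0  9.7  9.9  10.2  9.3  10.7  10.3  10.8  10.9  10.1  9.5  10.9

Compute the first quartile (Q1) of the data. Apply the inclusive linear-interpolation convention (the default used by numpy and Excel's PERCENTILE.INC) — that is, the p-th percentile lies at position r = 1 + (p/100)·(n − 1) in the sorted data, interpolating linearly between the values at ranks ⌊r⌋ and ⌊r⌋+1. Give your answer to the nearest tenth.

Sorted: 9.3, 9.4, 9.5, 9.7, 9.9, 10.0, 10.1, 10.2, 10.2, 10.3, 10.4, 10.5, 10.6, 10.7, 10.8, 10.9, 10.9.
n = 17.
r = 1 + (25/100)·(17 − 1) = 1 + 4 = 5.
r is an integer, so P25 is the value at rank 5: 9.9.

9.9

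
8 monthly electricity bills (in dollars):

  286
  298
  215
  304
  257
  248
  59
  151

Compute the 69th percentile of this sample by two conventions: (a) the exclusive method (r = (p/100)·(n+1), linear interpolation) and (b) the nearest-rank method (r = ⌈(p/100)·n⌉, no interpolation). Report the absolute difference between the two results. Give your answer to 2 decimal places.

2.52

Sorted: 59, 151, 215, 248, 257, 286, 298, 304.
n = 8.
(a) r = 6.21; between ranks 6 (286) and 7 (298): 288.52.
(b) the nearest-rank method: rank 6 → 286.
|288.52 − 286| = 2.52.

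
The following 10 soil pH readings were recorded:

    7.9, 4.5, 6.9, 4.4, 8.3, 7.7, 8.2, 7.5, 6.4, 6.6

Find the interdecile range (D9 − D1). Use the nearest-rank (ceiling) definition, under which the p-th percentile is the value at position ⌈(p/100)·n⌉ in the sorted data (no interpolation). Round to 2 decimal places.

Sorted: 4.4, 4.5, 6.4, 6.6, 6.9, 7.5, 7.7, 7.9, 8.2, 8.3.
n = 10.
P10: rank ⌈10/100·10⌉ = 1 → 4.4.
P90: rank ⌈90/100·10⌉ = 9 → 8.2.
Difference: 8.2 − 4.4 = 3.8.

3.80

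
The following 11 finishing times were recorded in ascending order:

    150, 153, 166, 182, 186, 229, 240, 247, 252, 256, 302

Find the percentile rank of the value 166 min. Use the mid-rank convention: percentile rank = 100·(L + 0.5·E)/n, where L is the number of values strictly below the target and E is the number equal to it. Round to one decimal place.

22.7

Count below 166: L = 2; count equal: E = 1; n = 11.
Percentile rank = 100·(2 + 0.5·1)/11 = 100·2.5/11 = 22.73.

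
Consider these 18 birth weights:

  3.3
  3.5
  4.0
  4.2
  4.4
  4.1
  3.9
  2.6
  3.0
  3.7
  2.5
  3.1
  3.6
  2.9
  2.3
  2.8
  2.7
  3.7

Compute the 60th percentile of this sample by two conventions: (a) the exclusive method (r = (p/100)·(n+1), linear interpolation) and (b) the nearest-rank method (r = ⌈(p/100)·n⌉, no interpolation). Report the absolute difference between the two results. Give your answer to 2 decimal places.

Sorted: 2.3, 2.5, 2.6, 2.7, 2.8, 2.9, 3.0, 3.1, 3.3, 3.5, 3.6, 3.7, 3.7, 3.9, 4.0, 4.1, 4.2, 4.4.
n = 18.
(a) r = 11.4; between ranks 11 (3.6) and 12 (3.7): 3.64.
(b) the nearest-rank method: rank 11 → 3.6.
|3.64 − 3.6| = 0.04.

0.04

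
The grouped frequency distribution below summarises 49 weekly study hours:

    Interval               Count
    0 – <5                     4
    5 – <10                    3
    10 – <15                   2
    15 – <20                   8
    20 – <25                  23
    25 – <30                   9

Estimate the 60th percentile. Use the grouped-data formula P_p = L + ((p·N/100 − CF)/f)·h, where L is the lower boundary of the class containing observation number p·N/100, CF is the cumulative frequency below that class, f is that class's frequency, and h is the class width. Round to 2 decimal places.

N = 49; target position k = 60/100 · 49 = 29.4.
Cumulative frequencies: 4, 7, 9, 17, 40, 49.
Observation 29.4 falls in the class 20 – <25.
L = 20, CF = 17, f = 23, h = 5.
P60 = 20 + ((29.4 − 17)/23)·5 = 20 + 2.69565 = 22.6957.

22.70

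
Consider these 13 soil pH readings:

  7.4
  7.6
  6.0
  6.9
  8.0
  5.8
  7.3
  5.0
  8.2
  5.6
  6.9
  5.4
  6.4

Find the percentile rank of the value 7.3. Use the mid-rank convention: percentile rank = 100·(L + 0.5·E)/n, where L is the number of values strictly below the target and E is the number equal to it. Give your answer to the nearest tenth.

Sorted: 5.0, 5.4, 5.6, 5.8, 6.0, 6.4, 6.9, 6.9, 7.3, 7.4, 7.6, 8.0, 8.2.
Count below 7.3: L = 8; count equal: E = 1; n = 13.
Percentile rank = 100·(8 + 0.5·1)/13 = 100·8.5/13 = 65.38.

65.4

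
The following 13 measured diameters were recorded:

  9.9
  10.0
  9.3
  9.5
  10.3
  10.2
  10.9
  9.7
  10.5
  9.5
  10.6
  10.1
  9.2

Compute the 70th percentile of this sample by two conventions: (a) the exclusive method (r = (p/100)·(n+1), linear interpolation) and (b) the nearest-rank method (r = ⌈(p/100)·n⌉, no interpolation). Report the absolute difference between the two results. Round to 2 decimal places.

Sorted: 9.2, 9.3, 9.5, 9.5, 9.7, 9.9, 10.0, 10.1, 10.2, 10.3, 10.5, 10.6, 10.9.
n = 13.
(a) r = 9.8; between ranks 9 (10.2) and 10 (10.3): 10.28.
(b) the nearest-rank method: rank 10 → 10.3.
|10.28 − 10.3| = 0.02.

0.02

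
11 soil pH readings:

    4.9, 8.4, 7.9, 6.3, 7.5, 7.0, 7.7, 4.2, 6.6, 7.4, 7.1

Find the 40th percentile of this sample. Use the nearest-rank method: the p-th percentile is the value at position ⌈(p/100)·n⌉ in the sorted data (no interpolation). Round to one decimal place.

Sorted: 4.2, 4.9, 6.3, 6.6, 7.0, 7.1, 7.4, 7.5, 7.7, 7.9, 8.4.
n = 11.
Position = ⌈40/100 · 11⌉ = ⌈4.4⌉ = 5.
The value at rank 5 is 7.0.

7.0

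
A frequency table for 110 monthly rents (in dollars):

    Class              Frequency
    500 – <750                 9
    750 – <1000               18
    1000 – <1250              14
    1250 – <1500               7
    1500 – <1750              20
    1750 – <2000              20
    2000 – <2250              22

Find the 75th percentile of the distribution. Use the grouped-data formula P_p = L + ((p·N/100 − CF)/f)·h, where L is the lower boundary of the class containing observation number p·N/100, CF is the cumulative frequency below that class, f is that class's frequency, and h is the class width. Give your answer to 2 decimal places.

1931.25

N = 110; target position k = 75/100 · 110 = 82.5.
Cumulative frequencies: 9, 27, 41, 48, 68, 88, 110.
Observation 82.5 falls in the class 1750 – <2000.
L = 1750, CF = 68, f = 20, h = 250.
P75 = 1750 + ((82.5 − 68)/20)·250 = 1750 + 181.25 = 1931.25.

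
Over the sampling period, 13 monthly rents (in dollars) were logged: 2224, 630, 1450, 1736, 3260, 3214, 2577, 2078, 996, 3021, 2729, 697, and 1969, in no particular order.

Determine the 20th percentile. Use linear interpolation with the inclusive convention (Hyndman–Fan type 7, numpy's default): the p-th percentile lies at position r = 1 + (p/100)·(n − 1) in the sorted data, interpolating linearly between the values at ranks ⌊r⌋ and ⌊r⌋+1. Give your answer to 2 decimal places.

1177.60

Sorted: 630, 697, 996, 1450, 1736, 1969, 2078, 2224, 2577, 2729, 3021, 3214, 3260.
n = 13.
r = 1 + (20/100)·(13 − 1) = 1 + 2.4 = 3.4.
Rank 3 is 996 and rank 4 is 1450.
Interpolate: 996 + 0.4·(1450 − 996) = 996 + 0.4·454 = 1177.6.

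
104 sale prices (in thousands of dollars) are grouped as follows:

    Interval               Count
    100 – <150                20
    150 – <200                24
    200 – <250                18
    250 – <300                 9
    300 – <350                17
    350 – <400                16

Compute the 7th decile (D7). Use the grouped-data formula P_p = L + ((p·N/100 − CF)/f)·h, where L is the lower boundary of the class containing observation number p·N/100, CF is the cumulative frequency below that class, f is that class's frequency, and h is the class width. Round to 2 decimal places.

305.29

N = 104; target position k = 70/100 · 104 = 72.8.
Cumulative frequencies: 20, 44, 62, 71, 88, 104.
Observation 72.8 falls in the class 300 – <350.
L = 300, CF = 71, f = 17, h = 50.
P70 = 300 + ((72.8 − 71)/17)·50 = 300 + 5.29412 = 305.294.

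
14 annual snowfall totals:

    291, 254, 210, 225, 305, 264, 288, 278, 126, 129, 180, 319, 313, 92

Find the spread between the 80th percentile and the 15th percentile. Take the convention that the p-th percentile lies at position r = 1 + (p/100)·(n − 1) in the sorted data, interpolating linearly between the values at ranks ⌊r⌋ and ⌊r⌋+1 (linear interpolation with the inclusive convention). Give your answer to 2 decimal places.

Sorted: 92, 126, 129, 180, 210, 225, 254, 264, 278, 288, 291, 305, 313, 319.
n = 14.
P15: r = 2.95; ranks 2–3 are 126, 129; interpolating gives 128.85.
P80: r = 11.4; ranks 11–12 are 291, 305; interpolating gives 296.6.
Difference: 296.6 − 128.85 = 167.75.

167.75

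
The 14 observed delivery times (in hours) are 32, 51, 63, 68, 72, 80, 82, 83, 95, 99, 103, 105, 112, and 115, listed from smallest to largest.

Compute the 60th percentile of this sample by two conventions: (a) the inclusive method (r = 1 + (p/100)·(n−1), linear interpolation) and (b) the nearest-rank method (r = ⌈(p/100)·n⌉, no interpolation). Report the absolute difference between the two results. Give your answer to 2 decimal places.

2.40

n = 14.
(a) r = 8.8; between ranks 8 (83) and 9 (95): 92.6.
(b) the nearest-rank method: rank 9 → 95.
|92.6 − 95| = 2.4.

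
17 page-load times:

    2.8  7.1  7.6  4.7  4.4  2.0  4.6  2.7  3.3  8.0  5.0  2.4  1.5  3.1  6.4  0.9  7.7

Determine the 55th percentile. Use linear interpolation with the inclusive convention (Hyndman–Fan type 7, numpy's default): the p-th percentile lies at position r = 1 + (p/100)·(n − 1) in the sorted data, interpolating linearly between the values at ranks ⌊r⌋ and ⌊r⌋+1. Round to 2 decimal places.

Sorted: 0.9, 1.5, 2.0, 2.4, 2.7, 2.8, 3.1, 3.3, 4.4, 4.6, 4.7, 5.0, 6.4, 7.1, 7.6, 7.7, 8.0.
n = 17.
r = 1 + (55/100)·(17 − 1) = 1 + 8.8 = 9.8.
Rank 9 is 4.4 and rank 10 is 4.6.
Interpolate: 4.4 + 0.8·(4.6 − 4.4) = 4.4 + 0.8·0.2 = 4.56.

4.56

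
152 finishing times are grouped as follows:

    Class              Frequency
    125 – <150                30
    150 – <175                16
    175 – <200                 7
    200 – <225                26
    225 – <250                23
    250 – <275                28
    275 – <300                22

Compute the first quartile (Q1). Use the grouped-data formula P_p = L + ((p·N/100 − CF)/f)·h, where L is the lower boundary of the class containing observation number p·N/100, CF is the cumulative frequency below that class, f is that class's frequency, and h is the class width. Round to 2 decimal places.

N = 152; target position k = 25/100 · 152 = 38.
Cumulative frequencies: 30, 46, 53, 79, 102, 130, 152.
Observation 38 falls in the class 150 – <175.
L = 150, CF = 30, f = 16, h = 25.
P25 = 150 + ((38 − 30)/16)·25 = 150 + 12.5 = 162.5.

162.50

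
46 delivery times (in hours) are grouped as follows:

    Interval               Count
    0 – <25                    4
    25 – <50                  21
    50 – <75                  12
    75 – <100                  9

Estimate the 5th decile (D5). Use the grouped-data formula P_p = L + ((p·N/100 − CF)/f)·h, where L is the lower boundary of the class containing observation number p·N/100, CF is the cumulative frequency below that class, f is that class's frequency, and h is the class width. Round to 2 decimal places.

N = 46; target position k = 50/100 · 46 = 23.
Cumulative frequencies: 4, 25, 37, 46.
Observation 23 falls in the class 25 – <50.
L = 25, CF = 4, f = 21, h = 25.
P50 = 25 + ((23 − 4)/21)·25 = 25 + 22.619 = 47.619.

47.62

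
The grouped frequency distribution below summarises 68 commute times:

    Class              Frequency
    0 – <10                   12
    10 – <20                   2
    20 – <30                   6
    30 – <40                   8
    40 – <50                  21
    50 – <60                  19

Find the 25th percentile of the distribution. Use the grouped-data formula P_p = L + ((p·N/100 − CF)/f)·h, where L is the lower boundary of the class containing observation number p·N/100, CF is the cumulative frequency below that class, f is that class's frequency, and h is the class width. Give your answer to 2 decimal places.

N = 68; target position k = 25/100 · 68 = 17.
Cumulative frequencies: 12, 14, 20, 28, 49, 68.
Observation 17 falls in the class 20 – <30.
L = 20, CF = 14, f = 6, h = 10.
P25 = 20 + ((17 − 14)/6)·10 = 20 + 5 = 25.

25.00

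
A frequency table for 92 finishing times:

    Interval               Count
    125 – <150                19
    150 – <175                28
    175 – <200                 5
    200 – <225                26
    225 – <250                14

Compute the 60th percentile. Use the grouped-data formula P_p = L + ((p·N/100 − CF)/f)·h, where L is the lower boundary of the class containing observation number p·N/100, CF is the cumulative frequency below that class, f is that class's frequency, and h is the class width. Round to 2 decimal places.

N = 92; target position k = 60/100 · 92 = 55.2.
Cumulative frequencies: 19, 47, 52, 78, 92.
Observation 55.2 falls in the class 200 – <225.
L = 200, CF = 52, f = 26, h = 25.
P60 = 200 + ((55.2 − 52)/26)·25 = 200 + 3.07692 = 203.077.

203.08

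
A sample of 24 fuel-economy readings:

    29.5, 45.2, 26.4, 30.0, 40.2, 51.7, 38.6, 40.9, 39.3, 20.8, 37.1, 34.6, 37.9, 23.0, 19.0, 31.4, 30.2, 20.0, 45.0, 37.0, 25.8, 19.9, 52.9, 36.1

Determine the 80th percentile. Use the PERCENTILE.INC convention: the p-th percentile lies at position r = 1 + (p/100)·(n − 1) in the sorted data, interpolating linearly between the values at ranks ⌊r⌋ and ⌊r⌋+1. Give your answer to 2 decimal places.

40.48

Sorted: 19.0, 19.9, 20.0, 20.8, 23.0, 25.8, 26.4, 29.5, 30.0, 30.2, 31.4, 34.6, 36.1, 37.0, 37.1, 37.9, 38.6, 39.3, 40.2, 40.9, 45.0, 45.2, 51.7, 52.9.
n = 24.
r = 1 + (80/100)·(24 − 1) = 1 + 18.4 = 19.4.
Rank 19 is 40.2 and rank 20 is 40.9.
Interpolate: 40.2 + 0.4·(40.9 − 40.2) = 40.2 + 0.4·0.7 = 40.48.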